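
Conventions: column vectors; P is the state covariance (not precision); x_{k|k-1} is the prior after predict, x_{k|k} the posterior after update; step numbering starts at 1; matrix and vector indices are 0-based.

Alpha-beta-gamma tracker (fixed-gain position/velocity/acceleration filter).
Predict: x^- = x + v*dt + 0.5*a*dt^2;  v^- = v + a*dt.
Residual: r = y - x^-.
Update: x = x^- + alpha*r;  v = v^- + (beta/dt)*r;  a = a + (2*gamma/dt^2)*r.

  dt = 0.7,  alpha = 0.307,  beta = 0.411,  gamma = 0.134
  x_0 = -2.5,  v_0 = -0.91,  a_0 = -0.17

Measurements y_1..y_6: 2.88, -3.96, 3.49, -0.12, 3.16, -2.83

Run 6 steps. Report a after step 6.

a_post = -5.1712

step 1: x_pred=-3.1787  r=6.0587  x^+=-1.3186  v^+=2.5283  a^+=3.1437
step 2: x_pred=1.2214  r=-5.1814  x^+=-0.3693  v^+=1.6867  a^+=0.3098
step 3: x_pred=0.8873  r=2.6027  x^+=1.6863  v^+=3.4317  a^+=1.7333
step 4: x_pred=4.5132  r=-4.6332  x^+=3.0908  v^+=1.9247  a^+=-0.8007
step 5: x_pred=4.2419  r=-1.0819  x^+=3.9098  v^+=0.7290  a^+=-1.3925
step 6: x_pred=4.0789  r=-6.9089  x^+=1.9579  v^+=-4.3023  a^+=-5.1712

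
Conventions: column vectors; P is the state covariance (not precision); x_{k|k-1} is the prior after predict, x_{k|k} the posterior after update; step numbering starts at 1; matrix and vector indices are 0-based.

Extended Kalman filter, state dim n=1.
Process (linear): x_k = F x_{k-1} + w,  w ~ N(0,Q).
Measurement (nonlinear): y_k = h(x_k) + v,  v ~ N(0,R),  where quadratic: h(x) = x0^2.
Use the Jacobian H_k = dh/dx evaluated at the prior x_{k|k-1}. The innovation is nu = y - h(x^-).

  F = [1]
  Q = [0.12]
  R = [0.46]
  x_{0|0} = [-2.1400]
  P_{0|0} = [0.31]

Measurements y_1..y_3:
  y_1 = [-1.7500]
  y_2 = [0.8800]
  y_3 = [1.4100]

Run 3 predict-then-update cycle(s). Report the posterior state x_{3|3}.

step 1: x^-=[-2.1400]  P^-=[0.4300]  H_jac=[-4.2800]  S=[8.3369]  K=[-0.2208]  nu=[-6.3296]  x^+=[-0.7427]  P^+=[0.0237]
step 2: x^-=[-0.7427]  P^-=[0.1437]  H_jac=[-1.4854]  S=[0.7771]  K=[-0.2747]  nu=[0.3284]  x^+=[-0.8329]  P^+=[0.0851]
step 3: x^-=[-0.8329]  P^-=[0.2051]  H_jac=[-1.6659]  S=[1.0291]  K=[-0.3320]  nu=[0.7162]  x^+=[-1.0707]  P^+=[0.0917]

x_post = [-1.0707]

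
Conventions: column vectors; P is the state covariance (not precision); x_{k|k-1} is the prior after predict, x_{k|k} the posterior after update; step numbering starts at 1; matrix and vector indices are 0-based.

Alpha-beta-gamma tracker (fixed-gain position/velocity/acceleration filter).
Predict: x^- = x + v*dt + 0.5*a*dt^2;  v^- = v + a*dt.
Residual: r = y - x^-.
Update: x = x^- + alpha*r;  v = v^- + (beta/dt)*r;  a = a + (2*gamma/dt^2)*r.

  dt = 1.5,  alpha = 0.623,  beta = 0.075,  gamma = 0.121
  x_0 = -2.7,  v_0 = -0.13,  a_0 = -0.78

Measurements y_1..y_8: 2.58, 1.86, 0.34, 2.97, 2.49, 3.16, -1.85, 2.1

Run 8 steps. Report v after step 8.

v_post = 1.4136

step 1: x_pred=-3.7725  r=6.3525  x^+=0.1851  v^+=-0.9824  a^+=-0.0968
step 2: x_pred=-1.3973  r=3.2573  x^+=0.6320  v^+=-0.9646  a^+=0.2536
step 3: x_pred=-0.5297  r=0.8697  x^+=0.0121  v^+=-0.5408  a^+=0.3471
step 4: x_pred=-0.4085  r=3.3785  x^+=1.6963  v^+=0.1488  a^+=0.7105
step 5: x_pred=2.7189  r=-0.2289  x^+=2.5763  v^+=1.2032  a^+=0.6859
step 6: x_pred=5.1526  r=-1.9926  x^+=3.9112  v^+=2.1324  a^+=0.4716
step 7: x_pred=7.6403  r=-9.4903  x^+=1.7278  v^+=2.3652  a^+=-0.5492
step 8: x_pred=4.6578  r=-2.5578  x^+=3.0643  v^+=1.4136  a^+=-0.8243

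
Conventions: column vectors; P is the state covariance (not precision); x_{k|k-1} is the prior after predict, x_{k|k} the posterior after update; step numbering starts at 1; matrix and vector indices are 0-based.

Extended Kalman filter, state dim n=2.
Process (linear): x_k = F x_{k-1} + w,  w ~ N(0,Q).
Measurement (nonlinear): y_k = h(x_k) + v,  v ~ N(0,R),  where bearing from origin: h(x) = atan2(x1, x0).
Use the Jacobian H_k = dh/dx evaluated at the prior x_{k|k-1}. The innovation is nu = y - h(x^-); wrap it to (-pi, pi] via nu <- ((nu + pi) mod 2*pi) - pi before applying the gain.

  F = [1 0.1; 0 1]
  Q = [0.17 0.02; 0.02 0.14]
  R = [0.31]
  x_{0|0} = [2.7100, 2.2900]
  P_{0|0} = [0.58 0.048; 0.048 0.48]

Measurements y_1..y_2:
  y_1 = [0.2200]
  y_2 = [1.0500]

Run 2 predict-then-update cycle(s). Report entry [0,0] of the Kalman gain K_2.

K[0,0] = -0.2385

step 1: x^-=[2.9390, 2.2900]  P^-=[0.7644 0.1160; 0.1160 0.6200]  H_jac=[-0.1650 0.2117]  S=[0.3505]  K=[-0.2897; 0.3199]  nu=[-0.4419]  x^+=[3.0670, 2.1486]  P^+=[0.7350 0.1485; 0.1485 0.5841]
step 2: x^-=[3.2819, 2.1486]  P^-=[0.9405 0.2269; 0.2269 0.7241]  H_jac=[-0.1396 0.2133]  S=[0.3478]  K=[-0.2385; 0.3530]  nu=[0.4703]  x^+=[3.1697, 2.3147]  P^+=[0.9207 0.2562; 0.2562 0.6808]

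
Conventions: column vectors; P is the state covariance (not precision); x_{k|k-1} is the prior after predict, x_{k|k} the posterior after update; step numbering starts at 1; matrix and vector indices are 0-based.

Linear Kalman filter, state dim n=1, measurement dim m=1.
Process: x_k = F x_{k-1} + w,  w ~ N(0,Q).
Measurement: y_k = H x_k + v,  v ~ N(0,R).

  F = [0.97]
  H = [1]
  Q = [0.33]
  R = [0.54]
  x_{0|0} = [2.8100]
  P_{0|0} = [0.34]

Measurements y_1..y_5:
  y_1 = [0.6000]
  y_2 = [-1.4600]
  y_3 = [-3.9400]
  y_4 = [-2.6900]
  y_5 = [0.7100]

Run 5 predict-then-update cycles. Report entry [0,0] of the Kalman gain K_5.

K[0,0] = 0.5250

step 1: x^-=[2.7257]  P^-=[0.6499]  S=[1.1899]  K=[0.5462]  nu=[-2.1257]  x^+=[1.5647]  P^+=[0.2949]
step 2: x^-=[1.5177]  P^-=[0.6075]  S=[1.1475]  K=[0.5294]  nu=[-2.9777]  x^+=[-0.0587]  P^+=[0.2859]
step 3: x^-=[-0.0570]  P^-=[0.5990]  S=[1.1390]  K=[0.5259]  nu=[-3.8830]  x^+=[-2.0990]  P^+=[0.2840]
step 4: x^-=[-2.0361]  P^-=[0.5972]  S=[1.1372]  K=[0.5251]  nu=[-0.6539]  x^+=[-2.3795]  P^+=[0.2836]
step 5: x^-=[-2.3081]  P^-=[0.5968]  S=[1.1368]  K=[0.5250]  nu=[3.0181]  x^+=[-0.7236]  P^+=[0.2835]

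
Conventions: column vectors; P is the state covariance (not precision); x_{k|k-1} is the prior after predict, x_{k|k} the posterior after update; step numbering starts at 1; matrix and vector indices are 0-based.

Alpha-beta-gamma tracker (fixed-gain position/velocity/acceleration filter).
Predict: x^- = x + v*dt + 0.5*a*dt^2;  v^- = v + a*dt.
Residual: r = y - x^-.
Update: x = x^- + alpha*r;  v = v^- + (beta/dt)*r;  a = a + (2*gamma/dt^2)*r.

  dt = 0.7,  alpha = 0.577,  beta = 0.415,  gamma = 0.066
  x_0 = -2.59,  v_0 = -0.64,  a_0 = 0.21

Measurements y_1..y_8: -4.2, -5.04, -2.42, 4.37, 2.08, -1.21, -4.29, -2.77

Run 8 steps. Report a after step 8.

step 1: x_pred=-2.9865  r=-1.2135  x^+=-3.6867  v^+=-1.2124  a^+=-0.1169
step 2: x_pred=-4.5640  r=-0.4760  x^+=-4.8387  v^+=-1.5764  a^+=-0.2451
step 3: x_pred=-6.0022  r=3.5822  x^+=-3.9353  v^+=0.3758  a^+=0.7199
step 4: x_pred=-3.4959  r=7.8659  x^+=1.0427  v^+=5.5430  a^+=2.8389
step 5: x_pred=5.6184  r=-3.5384  x^+=3.5767  v^+=5.4325  a^+=1.8857
step 6: x_pred=7.8414  r=-9.0514  x^+=2.6188  v^+=1.3862  a^+=-0.5527
step 7: x_pred=3.4537  r=-7.7437  x^+=-1.0144  v^+=-3.5916  a^+=-2.6387
step 8: x_pred=-4.1750  r=1.4050  x^+=-3.3643  v^+=-4.6057  a^+=-2.2603

a_post = -2.2603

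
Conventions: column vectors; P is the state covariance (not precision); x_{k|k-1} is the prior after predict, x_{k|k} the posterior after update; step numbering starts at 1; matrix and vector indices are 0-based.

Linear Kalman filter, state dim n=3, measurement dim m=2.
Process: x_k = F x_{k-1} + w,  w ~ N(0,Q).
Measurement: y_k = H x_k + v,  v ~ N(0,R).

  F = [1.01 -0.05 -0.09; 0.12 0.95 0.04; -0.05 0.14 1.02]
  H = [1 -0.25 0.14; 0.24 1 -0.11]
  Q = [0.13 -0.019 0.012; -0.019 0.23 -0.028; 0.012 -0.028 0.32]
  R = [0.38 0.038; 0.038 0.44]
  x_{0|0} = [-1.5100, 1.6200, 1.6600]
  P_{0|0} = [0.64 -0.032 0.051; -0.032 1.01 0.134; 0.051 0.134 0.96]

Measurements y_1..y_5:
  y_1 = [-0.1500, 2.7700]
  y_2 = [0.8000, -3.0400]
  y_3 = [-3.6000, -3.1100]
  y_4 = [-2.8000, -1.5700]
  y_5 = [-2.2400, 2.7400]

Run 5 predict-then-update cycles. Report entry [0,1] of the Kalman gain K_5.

K[0,1] = 0.1039

step 1: x^-=[-1.7555, 1.4242, 1.9955]  P^-=[0.7883 -0.0336 -0.0759; -0.0336 1.1557 0.2794; -0.0759 0.2794 1.3737]  S=[1.2435 -0.0619; -0.0619 1.5841]  K=[0.6386 0.1284; -0.1932 0.6975; 0.0410 0.0711]  nu=[1.6822, 1.9866]  x^+=[-0.4262, 2.4849, 2.2057]  P^+=[0.2653 0.0039 -0.1198; 0.0039 0.3219 0.2116; -0.1198 0.2116 1.3640]
step 2: x^-=[-0.7532, 2.3977, 2.6190]  P^-=[0.4358 -0.0254 -0.2657; -0.0254 0.5423 0.2606; -0.2657 0.2606 1.8186]  S=[0.8053 0.0191; 0.0191 0.9740]  K=[0.5004 0.1015; -0.1670 0.5244; -0.0946 -0.0015]  nu=[1.7859, -4.9689]  x^+=[-0.3641, -0.5063, 2.4574]  P^+=[0.2221 -0.0146 -0.2272; -0.0146 0.2554 0.2495; -0.2272 0.2495 1.8114]
step 3: x^-=[-0.5636, -0.4264, 2.4539]  P^-=[0.4170 -0.0532 -0.4204; -0.0532 0.4800 0.2948; -0.4204 0.2948 2.3048]  S=[0.7604 0.0140; 0.0140 0.9037]  K=[0.4867 0.0954; -0.1825 0.4840; -0.2243 -0.0625]  nu=[-3.4866, -2.2784]  x^+=[-2.4779, -0.8929, 3.3780]  P^+=[0.2273 -0.0305 -0.3313; -0.0305 0.2455 0.2924; -0.3313 0.2924 2.2627]
step 4: x^-=[-2.7620, -1.0105, 3.4445]  P^-=[0.4468 -0.0757 -0.5747; -0.0757 0.4705 0.3416; -0.5747 0.3416 2.7972]  S=[0.7640 0.0144; 0.0144 0.8890]  K=[0.5024 0.0984; -0.1994 0.4698; -0.3493 -0.1113]  nu=[-0.7728, 0.4823]  x^+=[-3.1028, -0.6298, 3.6607]  P^+=[0.2439 -0.0434 -0.4296; -0.0434 0.2466 0.3370; -0.4296 0.3370 2.6918]
step 5: x^-=[-3.4318, -0.8242, 3.8009]  P^-=[0.4868 -0.0944 -0.7213; -0.0944 0.4720 0.3912; -0.7213 0.3912 3.2667]  S=[0.7782 0.0184; 0.0184 0.8863]  K=[0.5236 0.1039; -0.2136 0.4629; -0.4614 -0.1498]  nu=[0.4536, 4.8060]  x^+=[-2.6948, 1.3034, 2.8715]  P^+=[0.2618 -0.0541 -0.5172; -0.0541 0.2503 0.3793; -0.5172 0.3793 3.0786]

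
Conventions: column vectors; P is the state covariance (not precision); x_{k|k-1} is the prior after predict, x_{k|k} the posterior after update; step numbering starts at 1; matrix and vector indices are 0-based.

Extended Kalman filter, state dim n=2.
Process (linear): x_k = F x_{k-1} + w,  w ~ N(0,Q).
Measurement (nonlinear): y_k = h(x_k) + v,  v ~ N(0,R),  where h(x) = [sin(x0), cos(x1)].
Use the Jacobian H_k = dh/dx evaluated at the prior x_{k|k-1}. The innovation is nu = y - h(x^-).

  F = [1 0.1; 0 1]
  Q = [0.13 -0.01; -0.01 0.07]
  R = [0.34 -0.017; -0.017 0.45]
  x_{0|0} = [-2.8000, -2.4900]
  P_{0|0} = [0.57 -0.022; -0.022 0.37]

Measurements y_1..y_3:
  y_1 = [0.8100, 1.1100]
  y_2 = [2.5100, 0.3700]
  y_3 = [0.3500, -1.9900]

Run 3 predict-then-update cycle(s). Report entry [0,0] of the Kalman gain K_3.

K[0,0] = 0.2167

step 1: x^-=[-3.0490, -2.4900]  P^-=[0.6993 0.0050; 0.0050 0.4400]  H_jac=[-0.9957 0.0000; 0.0000 0.6065]  S=[1.0333 -0.0200; -0.0200 0.6118]  K=[-0.6742 -0.0171; 0.0036 0.4363]  nu=[0.9025, 1.9051]  x^+=[-3.6900, -1.6556]  P^+=[0.2299 0.0062; 0.0062 0.3236]
step 2: x^-=[-3.8556, -1.6556]  P^-=[0.3644 0.0286; 0.0286 0.3936]  H_jac=[-0.7558 0.0000; 0.0000 0.9964]  S=[0.5481 -0.0385; -0.0385 0.8408]  K=[-0.5017 0.0109; -0.0066 0.4662]  nu=[1.8552, 0.4547]  x^+=[-4.7813, -1.4559]  P^+=[0.2259 0.0135; 0.0135 0.2106]
step 3: x^-=[-4.9269, -1.4559]  P^-=[0.3607 0.0245; 0.0245 0.2806]  H_jac=[0.2128 0.0000; 0.0000 0.9934]  S=[0.3563 -0.0118; -0.0118 0.7270]  K=[0.2167 0.0370; 0.0274 0.3840]  nu=[-0.6271, -2.1046]  x^+=[-5.1407, -2.2812]  P^+=[0.3432 0.0131; 0.0131 0.1735]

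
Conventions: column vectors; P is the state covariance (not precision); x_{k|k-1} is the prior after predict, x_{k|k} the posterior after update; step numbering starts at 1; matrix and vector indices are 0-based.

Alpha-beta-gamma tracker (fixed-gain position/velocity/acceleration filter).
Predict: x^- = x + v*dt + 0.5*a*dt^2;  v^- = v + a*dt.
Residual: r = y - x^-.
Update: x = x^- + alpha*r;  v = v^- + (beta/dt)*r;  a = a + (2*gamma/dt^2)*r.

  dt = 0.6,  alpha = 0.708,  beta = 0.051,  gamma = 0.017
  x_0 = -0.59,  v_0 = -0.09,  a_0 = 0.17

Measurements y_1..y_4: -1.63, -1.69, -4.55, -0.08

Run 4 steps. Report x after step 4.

step 1: x_pred=-0.6134  r=-1.0166  x^+=-1.3332  v^+=-0.0744  a^+=0.0740
step 2: x_pred=-1.3645  r=-0.3255  x^+=-1.5949  v^+=-0.0577  a^+=0.0432
step 3: x_pred=-1.6218  r=-2.9282  x^+=-3.6950  v^+=-0.2806  a^+=-0.2333
step 4: x_pred=-3.9053  r=3.8253  x^+=-1.1970  v^+=-0.0955  a^+=0.1280

x_post = -1.1970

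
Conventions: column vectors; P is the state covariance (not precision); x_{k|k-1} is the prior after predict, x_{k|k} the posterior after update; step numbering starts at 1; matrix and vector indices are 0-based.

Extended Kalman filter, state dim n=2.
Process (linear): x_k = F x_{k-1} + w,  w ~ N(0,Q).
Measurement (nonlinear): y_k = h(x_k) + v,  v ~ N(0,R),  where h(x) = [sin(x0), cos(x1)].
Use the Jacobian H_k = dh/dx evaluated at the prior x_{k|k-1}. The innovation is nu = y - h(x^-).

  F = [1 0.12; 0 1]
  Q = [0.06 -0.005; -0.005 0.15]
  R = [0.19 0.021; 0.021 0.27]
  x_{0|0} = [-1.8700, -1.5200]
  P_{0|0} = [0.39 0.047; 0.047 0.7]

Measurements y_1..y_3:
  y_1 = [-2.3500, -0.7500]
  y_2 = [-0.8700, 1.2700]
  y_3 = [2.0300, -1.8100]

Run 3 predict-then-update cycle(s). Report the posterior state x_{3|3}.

step 1: x^-=[-2.0524, -1.5200]  P^-=[0.4714 0.1260; 0.1260 0.8500]  H_jac=[-0.4632 0.0000; 0.0000 0.9987]  S=[0.2911 -0.0373; -0.0373 1.1178]  K=[-0.7387 0.0879; -0.1036 0.7560]  nu=[-1.4637, -0.8008]  x^+=[-1.0416, -1.9737]  P^+=[0.2990 0.0082; 0.0082 0.2022]
step 2: x^-=[-1.2784, -1.9737]  P^-=[0.3639 0.0275; 0.0275 0.3522]  H_jac=[0.2882 0.0000; 0.0000 0.9199]  S=[0.2202 0.0283; 0.0283 0.5681]  K=[0.4736 0.0210; -0.0375 0.5722]  nu=[0.0876, 1.6621]  x^+=[-1.2021, -1.0259]  P^+=[0.3137 0.0170; 0.0170 0.1671]
step 3: x^-=[-1.3252, -1.0259]  P^-=[0.3802 0.0320; 0.0320 0.3171]  H_jac=[0.2431 0.0000; 0.0000 0.8552]  S=[0.2125 0.0277; 0.0277 0.5019]  K=[0.4310 0.0308; -0.0339 0.5422]  nu=[3.0000, -2.3284]  x^+=[-0.1039, -2.3900]  P^+=[0.3395 0.0203; 0.0203 0.1703]

x_post = [-0.1039, -2.3900]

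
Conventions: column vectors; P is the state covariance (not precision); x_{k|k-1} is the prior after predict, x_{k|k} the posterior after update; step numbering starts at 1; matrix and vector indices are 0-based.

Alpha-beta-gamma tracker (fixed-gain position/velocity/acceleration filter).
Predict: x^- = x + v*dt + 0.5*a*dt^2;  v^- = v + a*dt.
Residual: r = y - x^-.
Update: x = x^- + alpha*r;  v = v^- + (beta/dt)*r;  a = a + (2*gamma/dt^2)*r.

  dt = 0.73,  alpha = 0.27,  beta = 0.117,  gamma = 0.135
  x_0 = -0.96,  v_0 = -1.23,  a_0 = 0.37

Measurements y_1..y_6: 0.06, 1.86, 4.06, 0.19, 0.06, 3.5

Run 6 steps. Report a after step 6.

a_post = -5.9502

step 1: x_pred=-1.7593  r=1.8193  x^+=-1.2681  v^+=-0.6683  a^+=1.2918
step 2: x_pred=-1.4118  r=3.2718  x^+=-0.5284  v^+=0.7991  a^+=2.9495
step 3: x_pred=0.8408  r=3.2192  x^+=1.7100  v^+=3.4681  a^+=4.5805
step 4: x_pred=5.4622  r=-5.2722  x^+=4.0387  v^+=5.9669  a^+=1.9093
step 5: x_pred=8.9033  r=-8.8433  x^+=6.5156  v^+=5.9433  a^+=-2.5713
step 6: x_pred=10.1691  r=-6.6691  x^+=8.3684  v^+=2.9974  a^+=-5.9502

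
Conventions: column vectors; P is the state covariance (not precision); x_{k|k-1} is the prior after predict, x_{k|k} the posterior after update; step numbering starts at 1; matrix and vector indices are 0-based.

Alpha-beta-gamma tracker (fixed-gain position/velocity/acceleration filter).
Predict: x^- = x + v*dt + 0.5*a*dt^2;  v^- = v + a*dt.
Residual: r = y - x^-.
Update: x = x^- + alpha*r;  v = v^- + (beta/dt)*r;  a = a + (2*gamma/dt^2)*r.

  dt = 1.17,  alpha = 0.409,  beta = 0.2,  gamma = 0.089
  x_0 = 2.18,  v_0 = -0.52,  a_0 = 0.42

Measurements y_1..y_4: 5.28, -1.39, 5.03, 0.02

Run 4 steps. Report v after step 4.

v_post = 0.6187

step 1: x_pred=1.8591  r=3.4209  x^+=3.2582  v^+=0.5562  a^+=0.8648
step 2: x_pred=4.5009  r=-5.8909  x^+=2.0915  v^+=0.5610  a^+=0.0988
step 3: x_pred=2.8156  r=2.2144  x^+=3.7213  v^+=1.0552  a^+=0.3868
step 4: x_pred=5.2206  r=-5.2006  x^+=3.0935  v^+=0.6187  a^+=-0.2895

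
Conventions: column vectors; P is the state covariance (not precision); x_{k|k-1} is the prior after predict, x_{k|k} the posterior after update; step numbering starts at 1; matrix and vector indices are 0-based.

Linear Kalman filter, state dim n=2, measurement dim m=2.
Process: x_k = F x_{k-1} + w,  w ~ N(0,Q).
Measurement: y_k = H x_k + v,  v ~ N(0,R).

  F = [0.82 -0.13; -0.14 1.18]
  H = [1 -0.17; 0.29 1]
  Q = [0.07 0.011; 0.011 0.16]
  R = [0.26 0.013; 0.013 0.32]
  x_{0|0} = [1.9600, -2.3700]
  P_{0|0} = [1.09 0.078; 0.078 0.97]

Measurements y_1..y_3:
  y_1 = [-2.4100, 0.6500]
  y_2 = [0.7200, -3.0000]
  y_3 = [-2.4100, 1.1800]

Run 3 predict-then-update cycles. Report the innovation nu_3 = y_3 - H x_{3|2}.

innov = [-2.6103, 3.0726]

step 1: x^-=[1.9153, -3.0710]  P^-=[0.8027 -0.1860; -0.1860 1.5062]  S=[1.1695 -0.1871; -0.1871 1.7858]  K=[0.7298 0.1027; -0.2521 0.7868]  nu=[-4.8474, 3.1656]  x^+=[-1.2975, 0.6418]  P^+=[0.1890 -0.0125; -0.0125 0.2521]
step 2: x^-=[-1.1474, 0.9390]  P^-=[0.2040 -0.0617; -0.0617 0.5189]  S=[0.4999 -0.0747; -0.0747 0.8203]  K=[0.4344 0.0365; -0.2114 0.5915]  nu=[2.0270, -3.6062]  x^+=[-0.3984, -1.6227]  P^+=[0.1109 -0.0148; -0.0148 0.1908]
step 3: x^-=[-0.1158, -1.8590]  P^-=[0.1510 -0.0456; -0.0456 0.4328]  S=[0.4390 -0.0602; -0.0602 0.7390]  K=[0.3653 0.0272; -0.1959 0.5518]  nu=[-2.6103, 3.0726]  x^+=[-0.9856, 0.3477]  P^+=[0.0930 -0.0135; -0.0135 0.1779]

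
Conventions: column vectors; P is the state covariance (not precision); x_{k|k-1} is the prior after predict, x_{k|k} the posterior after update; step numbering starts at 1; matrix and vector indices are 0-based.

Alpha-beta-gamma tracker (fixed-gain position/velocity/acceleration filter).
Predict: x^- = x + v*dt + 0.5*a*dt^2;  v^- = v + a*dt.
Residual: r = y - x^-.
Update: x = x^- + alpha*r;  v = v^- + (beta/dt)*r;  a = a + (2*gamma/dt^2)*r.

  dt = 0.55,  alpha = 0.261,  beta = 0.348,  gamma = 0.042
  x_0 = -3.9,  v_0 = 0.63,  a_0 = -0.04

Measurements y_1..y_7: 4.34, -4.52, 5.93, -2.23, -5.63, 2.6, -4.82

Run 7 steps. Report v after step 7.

step 1: x_pred=-3.5595  r=7.8995  x^+=-1.4978  v^+=5.6063  a^+=2.1536
step 2: x_pred=1.9114  r=-6.4314  x^+=0.2328  v^+=2.7214  a^+=0.3677
step 3: x_pred=1.7852  r=4.1448  x^+=2.8670  v^+=5.5462  a^+=1.5186
step 4: x_pred=6.1471  r=-8.3771  x^+=3.9607  v^+=1.0810  a^+=-0.8076
step 5: x_pred=4.4331  r=-10.0631  x^+=1.8066  v^+=-5.7303  a^+=-3.6019
step 6: x_pred=-1.8899  r=4.4899  x^+=-0.7180  v^+=-4.8705  a^+=-2.3552
step 7: x_pred=-3.7530  r=-1.0670  x^+=-4.0315  v^+=-6.8410  a^+=-2.6514

v_post = -6.8410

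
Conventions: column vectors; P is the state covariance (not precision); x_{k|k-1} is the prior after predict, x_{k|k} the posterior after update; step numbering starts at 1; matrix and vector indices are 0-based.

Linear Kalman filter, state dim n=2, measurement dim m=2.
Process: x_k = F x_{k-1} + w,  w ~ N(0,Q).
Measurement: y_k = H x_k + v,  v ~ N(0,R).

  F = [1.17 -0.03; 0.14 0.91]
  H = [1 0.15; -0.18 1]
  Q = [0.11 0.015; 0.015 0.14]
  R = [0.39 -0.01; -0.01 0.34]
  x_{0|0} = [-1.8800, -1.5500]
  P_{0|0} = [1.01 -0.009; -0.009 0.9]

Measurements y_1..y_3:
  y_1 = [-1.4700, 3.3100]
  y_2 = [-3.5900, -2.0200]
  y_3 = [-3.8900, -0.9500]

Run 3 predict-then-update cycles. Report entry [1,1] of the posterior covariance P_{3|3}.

P_post[1,1] = 0.1530

step 1: x^-=[-2.1531, -1.6737]  P^-=[1.4940 0.1463; 0.1463 0.9028]  S=[1.9482 -0.0011; -0.0011 1.2385]  K=[0.7781 -0.0983; 0.1450 0.7078]  nu=[0.9342, 4.5961]  x^+=[-1.8780, 1.7149]  P^+=[0.3024 0.0132; 0.0132 0.2416]
step 2: x^-=[-2.2487, 1.2976]  P^-=[0.5233 0.0720; 0.0720 0.3494]  S=[0.9428 0.0183; 0.0183 0.6804]  K=[0.5675 -0.0479; 0.1224 0.4911]  nu=[-1.5360, -3.7224]  x^+=[-2.9421, -0.7186]  P^+=[0.2192 0.0175; 0.0175 0.1689]
step 3: x^-=[-3.4207, -1.0658]  P^-=[0.4089 0.0648; 0.0648 0.2886]  S=[0.8249 0.0228; 0.0228 0.6185]  K=[0.5084 -0.0329; 0.1189 0.4434]  nu=[-0.3094, -0.4999]  x^+=[-3.5616, -1.3243]  P^+=[0.1958 0.0190; 0.0190 0.1530]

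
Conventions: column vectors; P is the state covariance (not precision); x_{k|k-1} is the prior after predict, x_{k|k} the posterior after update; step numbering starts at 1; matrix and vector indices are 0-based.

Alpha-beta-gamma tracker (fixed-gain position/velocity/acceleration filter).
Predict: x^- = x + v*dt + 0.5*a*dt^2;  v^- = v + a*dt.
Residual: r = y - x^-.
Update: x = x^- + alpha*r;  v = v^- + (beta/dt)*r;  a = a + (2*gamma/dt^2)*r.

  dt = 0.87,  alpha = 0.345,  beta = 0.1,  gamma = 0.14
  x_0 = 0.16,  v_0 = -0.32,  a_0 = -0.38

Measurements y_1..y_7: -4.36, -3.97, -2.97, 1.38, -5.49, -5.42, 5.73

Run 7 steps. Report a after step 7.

a_post = 6.7944

step 1: x_pred=-0.2622  r=-4.0978  x^+=-1.6759  v^+=-1.1216  a^+=-1.8959
step 2: x_pred=-3.3693  r=-0.6007  x^+=-3.5765  v^+=-2.8401  a^+=-2.1181
step 3: x_pred=-6.8490  r=3.8790  x^+=-5.5107  v^+=-4.2370  a^+=-0.6832
step 4: x_pred=-9.4555  r=10.8355  x^+=-5.7172  v^+=-3.5859  a^+=3.3252
step 5: x_pred=-7.5786  r=2.0886  x^+=-6.8580  v^+=-0.4529  a^+=4.0978
step 6: x_pred=-5.7012  r=0.2812  x^+=-5.6042  v^+=3.1445  a^+=4.2019
step 7: x_pred=-1.2783  r=7.0083  x^+=1.1396  v^+=7.6057  a^+=6.7944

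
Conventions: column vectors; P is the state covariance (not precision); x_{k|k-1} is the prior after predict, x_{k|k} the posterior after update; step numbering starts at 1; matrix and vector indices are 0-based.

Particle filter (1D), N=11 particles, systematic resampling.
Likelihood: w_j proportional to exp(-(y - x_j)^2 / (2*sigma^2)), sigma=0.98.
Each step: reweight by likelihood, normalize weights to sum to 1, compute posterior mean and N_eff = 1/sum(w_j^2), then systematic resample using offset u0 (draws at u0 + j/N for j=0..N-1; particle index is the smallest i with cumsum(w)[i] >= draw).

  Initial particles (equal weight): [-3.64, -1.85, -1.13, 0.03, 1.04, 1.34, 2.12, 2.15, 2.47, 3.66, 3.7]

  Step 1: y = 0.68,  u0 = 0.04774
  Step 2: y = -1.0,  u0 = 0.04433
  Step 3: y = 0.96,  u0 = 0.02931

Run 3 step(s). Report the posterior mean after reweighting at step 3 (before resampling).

post_mean = 0.3458

step 1: w=[0.0000, 0.0099, 0.0501, 0.2215, 0.2580, 0.2200, 0.0938, 0.0896, 0.0521, 0.0027, 0.0024]  mean=1.0336  Neff=5.3716  idx=[2, 3, 3, 4, 4, 4, 5, 5, 6, 7, 8]
step 2: w=[0.3790, 0.2201, 0.2201, 0.0438, 0.0438, 0.0438, 0.0221, 0.0221, 0.0024, 0.0022, 0.0007]  mean=-0.2076  Neff=4.0451  idx=[0, 0, 0, 0, 1, 1, 1, 2, 2, 3, 6]
step 3: w=[0.0186, 0.0186, 0.0186, 0.0186, 0.1154, 0.1154, 0.1154, 0.1154, 0.1154, 0.1805, 0.1679]  mean=0.3458  Neff=7.7662  idx=[1, 4, 5, 5, 6, 7, 8, 9, 9, 10, 10]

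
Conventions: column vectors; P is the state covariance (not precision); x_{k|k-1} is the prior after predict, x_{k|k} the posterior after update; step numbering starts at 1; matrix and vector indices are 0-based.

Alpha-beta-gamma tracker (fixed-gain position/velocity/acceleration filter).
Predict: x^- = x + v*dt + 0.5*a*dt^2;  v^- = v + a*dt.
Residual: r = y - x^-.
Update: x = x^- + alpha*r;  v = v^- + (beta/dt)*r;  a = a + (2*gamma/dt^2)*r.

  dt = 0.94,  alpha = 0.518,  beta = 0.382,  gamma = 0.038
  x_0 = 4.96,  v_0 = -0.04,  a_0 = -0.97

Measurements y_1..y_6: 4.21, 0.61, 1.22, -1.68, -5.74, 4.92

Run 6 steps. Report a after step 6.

a_post = 0.4562

step 1: x_pred=4.4939  r=-0.2839  x^+=4.3468  v^+=-1.0672  a^+=-0.9944
step 2: x_pred=2.9044  r=-2.2944  x^+=1.7159  v^+=-2.9343  a^+=-1.1918
step 3: x_pred=-1.5689  r=2.7889  x^+=-0.1242  v^+=-2.9212  a^+=-0.9519
step 4: x_pred=-3.2907  r=1.6107  x^+=-2.4564  v^+=-3.1614  a^+=-0.8133
step 5: x_pred=-5.7874  r=0.0474  x^+=-5.7629  v^+=-3.9067  a^+=-0.8093
step 6: x_pred=-9.7927  r=14.7127  x^+=-2.1715  v^+=1.3116  a^+=0.4562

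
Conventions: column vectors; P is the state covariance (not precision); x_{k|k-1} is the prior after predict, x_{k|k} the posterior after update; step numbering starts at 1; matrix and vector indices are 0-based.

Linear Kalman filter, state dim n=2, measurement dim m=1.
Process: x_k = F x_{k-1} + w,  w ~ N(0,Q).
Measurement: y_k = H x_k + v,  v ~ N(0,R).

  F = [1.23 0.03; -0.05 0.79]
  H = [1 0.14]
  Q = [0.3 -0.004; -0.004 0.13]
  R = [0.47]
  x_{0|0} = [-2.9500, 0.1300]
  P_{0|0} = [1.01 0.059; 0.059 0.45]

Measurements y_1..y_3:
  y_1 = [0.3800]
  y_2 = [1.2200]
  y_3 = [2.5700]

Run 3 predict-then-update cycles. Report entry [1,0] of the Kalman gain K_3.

K[1,0] = -0.0133

step 1: x^-=[-3.6246, 0.2502]  P^-=[1.8328 0.0018; 0.0018 0.4087]  S=[2.3113]  K=[0.7931; 0.0255]  nu=[3.9696]  x^+=[-0.4764, 0.3515]  P^+=[0.3790 -0.0450; -0.0450 0.4072]
step 2: x^-=[-0.5755, 0.3015]  P^-=[0.8705 -0.0613; -0.0613 0.3886]  S=[1.3310]  K=[0.6476; -0.0052]  nu=[1.7532]  x^+=[0.5599, 0.2924]  P^+=[0.3123 -0.0568; -0.0568 0.3886]
step 3: x^-=[0.6975, 0.2030]  P^-=[0.7687 -0.0692; -0.0692 0.3778]  S=[1.2267]  K=[0.6187; -0.0133]  nu=[1.8441]  x^+=[1.8385, 0.1786]  P^+=[0.2991 -0.0591; -0.0591 0.3776]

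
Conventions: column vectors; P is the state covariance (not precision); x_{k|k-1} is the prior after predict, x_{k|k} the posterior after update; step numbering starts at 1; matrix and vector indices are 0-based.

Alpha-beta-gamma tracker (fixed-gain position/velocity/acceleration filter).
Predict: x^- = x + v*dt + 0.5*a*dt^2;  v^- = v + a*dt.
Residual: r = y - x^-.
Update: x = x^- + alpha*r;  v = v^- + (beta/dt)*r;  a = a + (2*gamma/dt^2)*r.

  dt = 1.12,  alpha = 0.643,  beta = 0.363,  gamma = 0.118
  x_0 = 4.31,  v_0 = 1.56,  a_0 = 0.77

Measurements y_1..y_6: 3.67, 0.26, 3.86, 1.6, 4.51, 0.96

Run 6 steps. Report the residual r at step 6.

step 1: x_pred=6.5401  r=-2.8701  x^+=4.6946  v^+=1.4922  a^+=0.2300
step 2: x_pred=6.5101  r=-6.2501  x^+=2.4913  v^+=-0.2759  a^+=-0.9459
step 3: x_pred=1.5890  r=2.2710  x^+=3.0493  v^+=-0.5993  a^+=-0.5186
step 4: x_pred=2.0528  r=-0.4528  x^+=1.7617  v^+=-1.3269  a^+=-0.6038
step 5: x_pred=-0.1031  r=4.6131  x^+=2.8631  v^+=-0.5080  a^+=0.2641
step 6: x_pred=2.4598  r=-1.4998  x^+=1.4954  v^+=-0.6983  a^+=-0.0181

resid = -1.4998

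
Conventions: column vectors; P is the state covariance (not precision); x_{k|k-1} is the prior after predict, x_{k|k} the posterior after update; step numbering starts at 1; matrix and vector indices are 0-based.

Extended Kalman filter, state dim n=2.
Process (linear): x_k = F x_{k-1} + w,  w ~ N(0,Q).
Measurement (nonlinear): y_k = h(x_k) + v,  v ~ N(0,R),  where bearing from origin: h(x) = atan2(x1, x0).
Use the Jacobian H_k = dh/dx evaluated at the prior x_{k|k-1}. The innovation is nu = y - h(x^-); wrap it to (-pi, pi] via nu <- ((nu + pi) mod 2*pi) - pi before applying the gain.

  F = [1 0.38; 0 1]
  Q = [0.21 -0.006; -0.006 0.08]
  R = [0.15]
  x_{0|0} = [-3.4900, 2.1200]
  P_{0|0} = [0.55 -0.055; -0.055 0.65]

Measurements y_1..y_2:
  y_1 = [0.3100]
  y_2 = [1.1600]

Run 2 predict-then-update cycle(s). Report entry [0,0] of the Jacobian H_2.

step 1: x^-=[-2.6844, 2.1200]  P^-=[0.8121 0.1860; 0.1860 0.7300]  H_jac=[-0.1812 -0.2294]  S=[0.2305]  K=[-0.8233; -0.8726]  nu=[-2.1631]  x^+=[-0.9035, 4.0076]  P^+=[0.6558 0.0204; 0.0204 0.5544]
step 2: x^-=[0.6194, 4.0076]  P^-=[0.9613 0.2251; 0.2251 0.6344]  H_jac=[-0.2437 0.0377]  S=[0.2039]  K=[-1.1076; -0.1518]  nu=[-0.2575]  x^+=[0.9046, 4.0467]  P^+=[0.7112 0.1908; 0.1908 0.6297]

H_jac[0,0] = -0.2437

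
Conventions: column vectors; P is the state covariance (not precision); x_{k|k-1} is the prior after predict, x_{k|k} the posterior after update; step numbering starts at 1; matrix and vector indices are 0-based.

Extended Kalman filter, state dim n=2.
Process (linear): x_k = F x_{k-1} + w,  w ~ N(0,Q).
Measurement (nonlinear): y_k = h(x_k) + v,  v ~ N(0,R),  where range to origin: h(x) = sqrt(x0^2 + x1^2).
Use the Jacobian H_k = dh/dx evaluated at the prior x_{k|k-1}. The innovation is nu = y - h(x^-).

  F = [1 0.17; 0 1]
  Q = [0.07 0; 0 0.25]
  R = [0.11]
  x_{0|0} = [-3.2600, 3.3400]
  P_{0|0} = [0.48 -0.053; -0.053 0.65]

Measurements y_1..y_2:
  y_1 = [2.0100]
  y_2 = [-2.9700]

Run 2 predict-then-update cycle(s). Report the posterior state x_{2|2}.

step 1: x^-=[-2.6922, 3.3400]  P^-=[0.5508 0.0575; 0.0575 0.9000]  H_jac=[-0.6276 0.7786]  S=[0.8163]  K=[-0.3686; 0.8142]  nu=[-2.2799]  x^+=[-1.8518, 1.4836]  P^+=[0.4399 0.3025; 0.3025 0.3588]
step 2: x^-=[-1.5996, 1.4836]  P^-=[0.6231 0.3635; 0.3635 0.6088]  H_jac=[-0.7332 0.6800]  S=[0.3640]  K=[-0.5759; 0.4053]  nu=[-5.1517]  x^+=[1.3673, -0.6042]  P^+=[0.5023 0.4484; 0.4484 0.5491]

x_post = [1.3673, -0.6042]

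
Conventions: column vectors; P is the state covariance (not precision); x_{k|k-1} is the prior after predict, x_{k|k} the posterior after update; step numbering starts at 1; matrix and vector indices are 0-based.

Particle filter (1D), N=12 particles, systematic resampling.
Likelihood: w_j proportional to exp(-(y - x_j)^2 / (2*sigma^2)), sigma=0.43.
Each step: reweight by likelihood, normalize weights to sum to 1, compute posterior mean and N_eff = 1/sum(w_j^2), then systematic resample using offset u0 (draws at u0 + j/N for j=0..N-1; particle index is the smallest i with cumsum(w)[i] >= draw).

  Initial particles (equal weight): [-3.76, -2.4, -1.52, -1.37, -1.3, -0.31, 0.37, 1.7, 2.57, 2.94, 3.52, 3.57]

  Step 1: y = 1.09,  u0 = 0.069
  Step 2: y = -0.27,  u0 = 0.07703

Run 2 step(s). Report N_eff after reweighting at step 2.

step 1: w=[0.0000, 0.0000, 0.0000, 0.0000, 0.0000, 0.0081, 0.3973, 0.5901, 0.0043, 0.0002, 0.0000, 0.0000]  mean=1.1593  Neff=1.9754  idx=[6, 6, 6, 6, 6, 7, 7, 7, 7, 7, 7, 7]
step 2: w=[0.2000, 0.2000, 0.2000, 0.2000, 0.2000, 0.0000, 0.0000, 0.0000, 0.0000, 0.0000, 0.0000, 0.0000]  mean=0.3702  Neff=5.0012  idx=[0, 0, 1, 1, 2, 2, 2, 3, 3, 4, 4, 4]

N_eff = 5.0012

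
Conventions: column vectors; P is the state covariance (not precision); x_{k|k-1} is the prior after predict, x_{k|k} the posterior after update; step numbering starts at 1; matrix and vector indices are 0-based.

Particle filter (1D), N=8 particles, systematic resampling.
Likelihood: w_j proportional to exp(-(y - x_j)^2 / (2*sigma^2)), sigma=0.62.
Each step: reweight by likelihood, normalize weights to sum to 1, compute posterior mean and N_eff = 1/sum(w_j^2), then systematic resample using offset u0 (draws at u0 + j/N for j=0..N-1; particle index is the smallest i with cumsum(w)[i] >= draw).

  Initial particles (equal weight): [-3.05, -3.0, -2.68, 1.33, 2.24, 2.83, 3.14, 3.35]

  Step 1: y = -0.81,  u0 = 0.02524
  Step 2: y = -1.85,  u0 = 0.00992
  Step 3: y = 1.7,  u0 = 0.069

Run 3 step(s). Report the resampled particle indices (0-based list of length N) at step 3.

step 1: w=[0.0882, 0.1177, 0.6378, 0.1560, 0.0003, 0.0000, 0.0000, 0.0000]  mean=-2.1232  Neff=2.2089  idx=[0, 1, 2, 2, 2, 2, 2, 3]
step 2: w=[0.0647, 0.0754, 0.1720, 0.1720, 0.1720, 0.1720, 0.1720, 0.0000]  mean=-2.7281  Neff=6.3394  idx=[0, 1, 2, 3, 4, 4, 5, 6]
step 3: w=[0.0020, 0.0038, 0.1657, 0.1657, 0.1657, 0.1657, 0.1657, 0.1657]  mean=-2.6820  Neff=6.0699  idx=[2, 3, 3, 4, 5, 6, 6, 7]

resampled_idx = [2, 3, 3, 4, 5, 6, 6, 7]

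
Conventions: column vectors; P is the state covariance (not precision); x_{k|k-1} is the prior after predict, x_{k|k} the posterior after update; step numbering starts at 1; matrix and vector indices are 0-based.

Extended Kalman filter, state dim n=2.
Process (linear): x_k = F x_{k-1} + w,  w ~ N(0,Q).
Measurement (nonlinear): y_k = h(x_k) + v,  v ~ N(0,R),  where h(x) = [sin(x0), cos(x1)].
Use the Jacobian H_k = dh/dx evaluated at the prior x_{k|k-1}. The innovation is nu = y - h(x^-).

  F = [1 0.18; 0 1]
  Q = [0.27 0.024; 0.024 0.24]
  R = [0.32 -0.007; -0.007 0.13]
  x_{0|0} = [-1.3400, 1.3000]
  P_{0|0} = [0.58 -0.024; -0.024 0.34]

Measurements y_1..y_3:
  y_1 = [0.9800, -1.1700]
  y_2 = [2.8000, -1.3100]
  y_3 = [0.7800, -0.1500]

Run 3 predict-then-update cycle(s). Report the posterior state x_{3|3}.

x_post = [2.5309, 2.4665]

step 1: x^-=[-1.1060, 1.3000]  P^-=[0.8524 0.0612; 0.0612 0.5800]  H_jac=[0.4482 0.0000; 0.0000 -0.9636]  S=[0.4913 -0.0334; -0.0334 0.6685]  K=[0.7744 -0.0495; -0.0011 -0.8361]  nu=[1.8739, -1.4375]  x^+=[0.4162, 2.4998]  P^+=[0.5536 0.0123; 0.0123 0.1128]
step 2: x^-=[0.8662, 2.4998]  P^-=[0.8317 0.0566; 0.0566 0.3528]  H_jac=[0.6477 0.0000; 0.0000 -0.5986]  S=[0.6689 -0.0289; -0.0289 0.2564]  K=[0.8035 -0.0414; 0.0193 -0.8214]  nu=[2.0381, -0.5089]  x^+=[2.5250, 2.9572]  P^+=[0.3974 0.0184; 0.0184 0.1786]
step 3: x^-=[3.0573, 2.9572]  P^-=[0.6798 0.0745; 0.0745 0.4186]  H_jac=[-0.9964 0.0000; 0.0000 -0.1834]  S=[0.9950 0.0066; 0.0066 0.1441]  K=[-0.6804 -0.0636; -0.0711 -0.5295]  nu=[0.6958, 0.8330]  x^+=[2.5309, 2.4665]  P^+=[0.2181 0.0191; 0.0191 0.3727]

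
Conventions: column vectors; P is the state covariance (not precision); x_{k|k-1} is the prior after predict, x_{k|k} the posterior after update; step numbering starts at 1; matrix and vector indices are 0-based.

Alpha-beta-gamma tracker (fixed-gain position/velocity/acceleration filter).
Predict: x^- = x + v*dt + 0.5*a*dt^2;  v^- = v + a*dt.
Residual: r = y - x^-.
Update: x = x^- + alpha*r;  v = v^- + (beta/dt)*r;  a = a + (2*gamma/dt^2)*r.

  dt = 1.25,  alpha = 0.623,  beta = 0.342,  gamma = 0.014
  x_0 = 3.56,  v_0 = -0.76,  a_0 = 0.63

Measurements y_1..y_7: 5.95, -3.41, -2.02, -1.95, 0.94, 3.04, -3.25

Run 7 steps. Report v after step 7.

step 1: x_pred=3.1022  r=2.8478  x^+=4.8764  v^+=0.8067  a^+=0.6810
step 2: x_pred=6.4168  r=-9.8268  x^+=0.2947  v^+=-1.0306  a^+=0.5049
step 3: x_pred=-0.5991  r=-1.4209  x^+=-1.4843  v^+=-0.7882  a^+=0.4795
step 4: x_pred=-2.0950  r=0.1450  x^+=-2.0047  v^+=-0.1492  a^+=0.4821
step 5: x_pred=-1.8146  r=2.7546  x^+=-0.0985  v^+=1.2070  a^+=0.5314
step 6: x_pred=1.8255  r=1.2145  x^+=2.5821  v^+=2.2036  a^+=0.5532
step 7: x_pred=5.7688  r=-9.0188  x^+=0.1501  v^+=0.4276  a^+=0.3916

v_post = 0.4276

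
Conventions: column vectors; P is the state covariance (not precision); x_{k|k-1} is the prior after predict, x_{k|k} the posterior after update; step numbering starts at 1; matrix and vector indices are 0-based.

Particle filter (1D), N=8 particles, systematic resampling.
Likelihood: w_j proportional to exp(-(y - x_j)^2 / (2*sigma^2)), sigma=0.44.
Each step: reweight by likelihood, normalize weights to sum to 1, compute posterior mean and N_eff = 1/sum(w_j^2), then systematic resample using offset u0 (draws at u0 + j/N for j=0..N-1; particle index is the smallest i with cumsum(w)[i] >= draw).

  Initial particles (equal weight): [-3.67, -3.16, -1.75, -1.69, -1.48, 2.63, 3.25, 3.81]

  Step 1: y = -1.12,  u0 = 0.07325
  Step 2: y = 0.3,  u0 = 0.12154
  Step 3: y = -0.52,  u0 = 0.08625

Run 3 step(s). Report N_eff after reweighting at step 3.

step 1: w=[0.0000, 0.0000, 0.2382, 0.2868, 0.4750, 0.0000, 0.0000, 0.0000]  mean=-1.6046  Neff=2.7427  idx=[2, 2, 3, 3, 4, 4, 4, 4]
step 2: w=[0.0157, 0.0157, 0.0294, 0.0294, 0.2274, 0.2274, 0.2274, 0.2274]  mean=-1.5009  Neff=4.7824  idx=[4, 4, 5, 5, 6, 6, 7, 7]
step 3: w=[0.1250, 0.1250, 0.1250, 0.1250, 0.1250, 0.1250, 0.1250, 0.1250]  mean=-1.4800  Neff=8.0000  idx=[0, 1, 2, 3, 4, 5, 6, 7]

N_eff = 8.0000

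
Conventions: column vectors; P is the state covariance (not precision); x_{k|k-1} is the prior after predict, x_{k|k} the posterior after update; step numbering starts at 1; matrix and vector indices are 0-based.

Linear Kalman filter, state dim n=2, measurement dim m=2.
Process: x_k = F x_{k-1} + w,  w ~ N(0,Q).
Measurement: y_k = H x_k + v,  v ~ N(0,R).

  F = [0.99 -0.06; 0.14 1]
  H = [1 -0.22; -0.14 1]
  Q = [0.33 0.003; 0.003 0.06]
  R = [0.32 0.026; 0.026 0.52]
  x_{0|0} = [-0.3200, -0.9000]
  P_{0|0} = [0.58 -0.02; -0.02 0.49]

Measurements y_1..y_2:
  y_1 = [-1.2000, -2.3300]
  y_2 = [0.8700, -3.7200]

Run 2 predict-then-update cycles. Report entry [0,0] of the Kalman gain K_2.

K[0,0] = 0.6356

step 1: x^-=[-0.2628, -0.9448]  P^-=[0.9026 0.0344; 0.0344 0.5558]  S=[1.2344 -0.1872; -0.1872 1.0838]  K=[0.7314 0.0414; 0.0060 0.5094]  nu=[-1.1451, -1.4220]  x^+=[-1.1592, -1.6761]  P^+=[0.2518 0.0758; 0.0758 0.2757]
step 2: x^-=[-1.0470, -1.8383]  P^-=[0.5688 0.0958; 0.0958 0.3618]  S=[0.8641 -0.0345; -0.0345 0.8661]  K=[0.6356 0.0440; 0.0348 0.4036]  nu=[1.5126, -2.0282]  x^+=[-0.1749, -2.6043]  P^+=[0.2200 0.0702; 0.0702 0.2206]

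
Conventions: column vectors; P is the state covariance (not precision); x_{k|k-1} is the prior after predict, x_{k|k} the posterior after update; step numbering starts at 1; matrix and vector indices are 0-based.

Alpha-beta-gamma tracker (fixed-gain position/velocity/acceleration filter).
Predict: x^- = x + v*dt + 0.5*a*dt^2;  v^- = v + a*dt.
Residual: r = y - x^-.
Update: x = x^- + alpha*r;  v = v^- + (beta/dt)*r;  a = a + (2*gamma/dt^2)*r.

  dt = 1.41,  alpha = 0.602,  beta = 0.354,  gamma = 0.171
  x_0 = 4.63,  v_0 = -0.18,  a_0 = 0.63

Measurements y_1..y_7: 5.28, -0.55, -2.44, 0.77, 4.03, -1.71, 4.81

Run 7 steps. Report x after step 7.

step 1: x_pred=5.0025  r=0.2775  x^+=5.1695  v^+=0.7780  a^+=0.6777
step 2: x_pred=6.9402  r=-7.4902  x^+=2.4311  v^+=-0.1469  a^+=-0.6107
step 3: x_pred=1.6168  r=-4.0568  x^+=-0.8254  v^+=-2.0266  a^+=-1.3086
step 4: x_pred=-4.9837  r=5.7537  x^+=-1.5200  v^+=-2.4272  a^+=-0.3188
step 5: x_pred=-5.2593  r=9.2893  x^+=0.3329  v^+=-0.5446  a^+=1.2791
step 6: x_pred=0.8365  r=-2.5465  x^+=-0.6965  v^+=0.6197  a^+=0.8411
step 7: x_pred=1.0133  r=3.7967  x^+=3.2989  v^+=2.7588  a^+=1.4942

x_post = 3.2989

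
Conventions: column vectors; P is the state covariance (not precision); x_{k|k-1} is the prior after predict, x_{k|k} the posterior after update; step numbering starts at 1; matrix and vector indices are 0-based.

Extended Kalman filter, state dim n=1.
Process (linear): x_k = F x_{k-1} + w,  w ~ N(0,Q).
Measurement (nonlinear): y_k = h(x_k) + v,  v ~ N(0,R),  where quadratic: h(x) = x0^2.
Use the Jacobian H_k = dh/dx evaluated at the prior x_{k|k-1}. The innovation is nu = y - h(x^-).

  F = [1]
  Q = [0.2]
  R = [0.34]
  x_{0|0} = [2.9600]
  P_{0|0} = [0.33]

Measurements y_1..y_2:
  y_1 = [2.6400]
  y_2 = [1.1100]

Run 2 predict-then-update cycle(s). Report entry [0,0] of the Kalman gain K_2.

K[0,0] = 0.2322

step 1: x^-=[2.9600]  P^-=[0.5300]  H_jac=[5.9200]  S=[18.9146]  K=[0.1659]  nu=[-6.1216]  x^+=[1.9445]  P^+=[0.0095]
step 2: x^-=[1.9445]  P^-=[0.2095]  H_jac=[3.8891]  S=[3.5091]  K=[0.2322]  nu=[-2.6712]  x^+=[1.3242]  P^+=[0.0203]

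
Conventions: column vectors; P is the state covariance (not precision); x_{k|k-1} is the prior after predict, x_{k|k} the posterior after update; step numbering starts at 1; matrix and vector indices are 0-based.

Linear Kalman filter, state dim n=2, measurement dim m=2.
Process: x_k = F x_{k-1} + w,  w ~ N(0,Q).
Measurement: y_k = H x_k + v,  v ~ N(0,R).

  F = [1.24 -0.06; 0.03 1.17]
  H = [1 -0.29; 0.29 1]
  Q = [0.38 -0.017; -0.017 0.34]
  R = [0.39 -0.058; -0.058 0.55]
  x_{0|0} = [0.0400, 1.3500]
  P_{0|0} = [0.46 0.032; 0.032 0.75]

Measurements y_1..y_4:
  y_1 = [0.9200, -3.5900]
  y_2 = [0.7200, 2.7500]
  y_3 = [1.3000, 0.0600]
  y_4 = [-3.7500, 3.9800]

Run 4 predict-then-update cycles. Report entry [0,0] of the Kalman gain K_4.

step 1: x^-=[-0.0314, 1.5807]  P^-=[1.0852 -0.0062; -0.0062 1.3693]  S=[1.5940 -0.1460; -0.1460 2.0070]  K=[0.7007 0.2047; -0.1919 0.6674]  nu=[1.4098, -5.1616]  x^+=[-0.1002, -2.1347]  P^+=[0.2604 -0.0036; -0.0036 0.3792]
step 2: x^-=[0.0038, -2.5006]  P^-=[0.7822 -0.0391; -0.0391 0.8591]  S=[1.2672 -0.1161; -0.1161 1.4522]  K=[0.6428 0.1807; -0.1753 0.5698]  nu=[-0.0090, 5.2495]  x^+=[0.9465, 0.4920]  P^+=[0.2382 -0.0070; -0.0070 0.3256]
step 3: x^-=[1.1442, 0.6040]  P^-=[0.7485 -0.0411; -0.0411 0.7854]  S=[1.2284 -0.1064; -0.1064 1.3745]  K=[0.6344 0.1771; -0.1713 0.5495]  nu=[0.3310, -0.8758]  x^+=[1.1990, 0.0661]  P^+=[0.2349 -0.0075; -0.0075 0.3143]
step 4: x^-=[1.4828, 0.1133]  P^-=[0.7435 -0.0412; -0.0412 0.7700]  S=[1.2222 -0.1034; -0.1034 1.3586]  K=[0.6331 0.1766; -0.1703 0.5450]  nu=[-5.2000, 3.4367]  x^+=[-1.2024, 2.8718]  P^+=[0.2345 -0.0076; -0.0076 0.3118]

K[0,0] = 0.6331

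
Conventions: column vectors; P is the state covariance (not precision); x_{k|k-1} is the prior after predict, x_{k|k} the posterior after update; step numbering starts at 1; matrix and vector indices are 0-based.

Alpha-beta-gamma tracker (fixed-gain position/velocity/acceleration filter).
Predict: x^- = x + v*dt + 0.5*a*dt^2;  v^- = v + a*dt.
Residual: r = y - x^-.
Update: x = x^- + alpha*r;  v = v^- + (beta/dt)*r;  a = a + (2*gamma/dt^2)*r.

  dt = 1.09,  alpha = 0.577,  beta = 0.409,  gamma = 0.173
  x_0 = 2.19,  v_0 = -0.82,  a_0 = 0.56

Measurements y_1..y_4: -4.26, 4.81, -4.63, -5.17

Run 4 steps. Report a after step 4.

a_post = -0.8853

step 1: x_pred=1.6289  r=-5.8889  x^+=-1.7690  v^+=-2.4193  a^+=-1.1550
step 2: x_pred=-5.0921  r=9.9021  x^+=0.6214  v^+=0.0374  a^+=1.7287
step 3: x_pred=1.6891  r=-6.3191  x^+=-1.9570  v^+=-0.4494  a^+=-0.1115
step 4: x_pred=-2.5131  r=-2.6569  x^+=-4.0461  v^+=-1.5679  a^+=-0.8853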